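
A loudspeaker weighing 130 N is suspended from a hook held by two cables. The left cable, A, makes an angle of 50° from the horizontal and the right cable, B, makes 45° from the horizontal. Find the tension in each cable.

ΣF_x = 0: −T_A·cos50° + T_B·cos45° = 0 → T_B = 0.909039·T_A.
ΣF_y = 0: T_A·sin50° + T_B·sin45° = 130.
Substitute: T_A·(0.766044 + 0.909039·0.707107) = 130 → T_A = 92.275 ≈ 92.28 N.
Then T_B = 0.909039 × 92.275 = 83.88 N.

T_A = 92.28 N, T_B = 83.88 N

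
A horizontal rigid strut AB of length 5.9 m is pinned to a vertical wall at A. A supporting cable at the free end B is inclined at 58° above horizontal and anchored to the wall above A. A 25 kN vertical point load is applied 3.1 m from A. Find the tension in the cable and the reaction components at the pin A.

ΣM about A: T·sin58°·5.9 − 25·3.1 = 0 → T = 77.5/(5.9·0.848048) = 15.4892 ≈ 15.49 kN.
ΣF_x = 0: A_x − T·cos58° = 0 → A_x = 15.4892 × 0.529919 = 8.208 kN.
ΣF_y = 0: A_y + T·sin58° − 25 = 0 → A_y = 25 − 15.4892 × 0.848048 = 11.86 kN.

T = 15.49 kN, A_x = 8.208 kN, A_y = 11.86 kN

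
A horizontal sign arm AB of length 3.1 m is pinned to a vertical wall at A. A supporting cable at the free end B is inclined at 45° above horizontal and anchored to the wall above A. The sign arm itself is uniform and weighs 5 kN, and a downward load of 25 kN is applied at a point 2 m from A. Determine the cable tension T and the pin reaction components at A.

ΣM about A: T·sin45°·3.1 − 5·1.55 − 25·2 = 0 → T = 57.75/(3.1·0.707107) = 26.3454 ≈ 26.35 kN.
ΣF_x = 0: A_x − T·cos45° = 0 → A_x = 26.3454 × 0.707107 = 18.63 kN.
ΣF_y = 0: A_y + T·sin45° − 5 − 25 = 0 → A_y = 30 − 26.3454 × 0.707107 = 11.37 kN.

T = 26.35 kN, A_x = 18.63 kN, A_y = 11.37 kN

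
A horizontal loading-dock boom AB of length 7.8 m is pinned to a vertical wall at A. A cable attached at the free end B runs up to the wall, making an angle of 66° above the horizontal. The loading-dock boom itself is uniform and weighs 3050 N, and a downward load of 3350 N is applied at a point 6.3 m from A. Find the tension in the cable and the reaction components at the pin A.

ΣM about A: T·sin66°·7.8 − 3050·3.9 − 3350·6.3 = 0 → T = 33000/(7.8·0.913545) = 4631.16 ≈ 4631 N.
ΣF_x = 0: A_x − T·cos66° = 0 → A_x = 4631.16 × 0.406737 = 1884 N.
ΣF_y = 0: A_y + T·sin66° − 3050 − 3350 = 0 → A_y = 6400 − 4631.16 × 0.913545 = 2169 N.

T = 4631 N, A_x = 1884 N, A_y = 2169 N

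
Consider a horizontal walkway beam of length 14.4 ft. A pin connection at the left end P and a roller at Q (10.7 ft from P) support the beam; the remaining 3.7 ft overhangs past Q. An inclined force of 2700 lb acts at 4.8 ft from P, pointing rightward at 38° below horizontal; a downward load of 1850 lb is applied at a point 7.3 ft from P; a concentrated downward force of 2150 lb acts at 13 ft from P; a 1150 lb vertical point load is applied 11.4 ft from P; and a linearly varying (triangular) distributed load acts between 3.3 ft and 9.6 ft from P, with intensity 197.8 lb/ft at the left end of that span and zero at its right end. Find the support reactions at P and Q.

Resultant of the triangular load: ½ × 197.8 × 6.3 = 623.07 lb, acting at 5.4 ft from P (one-third of the span from the peak).
Taking moments about P: Q_y·10.7 − 2700·sin38°·4.8 − 1850·7.3 − 2150·13 − 1150·11.4 − (½·197.8·6.3)·5.4 = 0 → Q_y = 65908.6/10.7 = 6159.68 ≈ 6160 lb.
ΣF_y = 0: P_y + 6159.68 − 2700·sin38° − 1850 − 2150 − 1150 − ½·197.8·6.3 = 0 → P_y = 1276 lb.
ΣF_x = 0: P_x + 2700·cos38° = 0 → P_x = -2128 lb.

P_x = -2128 lb, P_y = 1276 lb, Q_y = 6160 lb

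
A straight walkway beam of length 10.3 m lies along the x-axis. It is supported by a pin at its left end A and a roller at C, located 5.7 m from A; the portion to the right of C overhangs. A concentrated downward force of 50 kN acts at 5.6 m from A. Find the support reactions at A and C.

Taking moments about A: C_y·5.7 − 50·5.6 = 0 → C_y = 280/5.7 = 49.1228 ≈ 49.12 kN.
ΣF_y = 0: A_y + 49.1228 − 50 = 0 → A_y = 0.8772 kN.
ΣF_x = 0: no horizontal applied forces, so A_x = 0.

A_x = 0, A_y = 0.8772 kN, C_y = 49.12 kN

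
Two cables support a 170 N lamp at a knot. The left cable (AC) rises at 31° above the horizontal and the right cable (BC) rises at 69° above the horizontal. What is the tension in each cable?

T_AC = 61.86 N, T_BC = 148.0 N

ΣF_x = 0: −T_AC·cos31° + T_BC·cos69° = 0 → T_BC = 2.39186·T_AC.
ΣF_y = 0: T_AC·sin31° + T_BC·sin69° = 170.
Substitute: T_AC·(0.515038 + 2.39186·0.93358) = 170 → T_AC = 61.8625 ≈ 61.86 N.
Then T_BC = 2.39186 × 61.8625 = 148.0 N.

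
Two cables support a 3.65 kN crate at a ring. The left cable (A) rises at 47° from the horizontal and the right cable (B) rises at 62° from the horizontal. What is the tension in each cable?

T_A = 1.812 kN, T_B = 2.633 kN

ΣF_x = 0: −T_A·cos47° + T_B·cos62° = 0 → T_B = 1.45269·T_A.
ΣF_y = 0: T_A·sin47° + T_B·sin62° = 3.65.
Substitute: T_A·(0.731354 + 1.45269·0.882948) = 3.65 → T_A = 1.81231 ≈ 1.812 kN.
Then T_B = 1.45269 × 1.81231 = 2.633 kN.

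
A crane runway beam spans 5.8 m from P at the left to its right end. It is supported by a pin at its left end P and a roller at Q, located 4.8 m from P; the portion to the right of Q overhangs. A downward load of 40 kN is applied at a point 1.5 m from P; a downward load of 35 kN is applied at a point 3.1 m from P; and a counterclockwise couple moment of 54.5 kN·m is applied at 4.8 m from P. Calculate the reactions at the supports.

ΣM about P: Q_y·4.8 − 40·1.5 − 35·3.1 + 54.5 = 0 → Q_y = 114/4.8 = 23.75 kN.
ΣF_y = 0: P_y + 23.75 − 40 − 35 = 0 → P_y = 51.25 kN.
ΣF_x = 0: no horizontal applied forces, so P_x = 0.

P_x = 0, P_y = 51.25 kN, Q_y = 23.75 kN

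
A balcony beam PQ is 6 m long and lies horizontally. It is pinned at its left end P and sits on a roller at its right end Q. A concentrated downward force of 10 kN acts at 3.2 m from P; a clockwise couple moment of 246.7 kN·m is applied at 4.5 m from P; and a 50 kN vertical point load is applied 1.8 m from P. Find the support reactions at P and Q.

Taking moments about P: Q_y·6 − 10·3.2 − 246.7 − 50·1.8 = 0 → Q_y = 368.7/6 = 61.45 kN.
ΣF_y = 0: P_y + 61.45 − 10 − 50 = 0 → P_y = -1.450 kN.
ΣF_x = 0: no horizontal applied forces, so P_x = 0.

P_x = 0, P_y = -1.450 kN, Q_y = 61.45 kN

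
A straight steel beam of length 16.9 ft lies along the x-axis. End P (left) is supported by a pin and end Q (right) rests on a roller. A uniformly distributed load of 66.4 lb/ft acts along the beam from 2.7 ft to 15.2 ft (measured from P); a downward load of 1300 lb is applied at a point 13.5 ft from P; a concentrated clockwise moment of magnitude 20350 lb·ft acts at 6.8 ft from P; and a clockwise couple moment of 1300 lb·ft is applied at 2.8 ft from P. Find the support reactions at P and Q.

P_x = 0, P_y = -629.1 lb, Q_y = 2759 lb

Resultant of the distributed load: 66.4 × 12.5 = 830 lb at 8.95 ft from P.
Taking moments about P: Q_y·16.9 − (66.4·12.5)·8.95 − 1300·13.5 − 20350 − 1300 = 0 → Q_y = 46628.5/16.9 = 2759.08 ≈ 2759 lb.
ΣF_y = 0: P_y + 2759.08 − 66.4·12.5 − 1300 = 0 → P_y = -629.1 lb.
ΣF_x = 0: no horizontal applied forces, so P_x = 0.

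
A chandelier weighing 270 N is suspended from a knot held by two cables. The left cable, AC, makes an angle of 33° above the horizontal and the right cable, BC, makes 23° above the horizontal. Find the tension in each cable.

ΣF_x = 0: −T_AC·cos33° + T_BC·cos23° = 0 → T_BC = 0.911098·T_AC.
ΣF_y = 0: T_AC·sin33° + T_BC·sin23° = 270.
Substitute: T_AC·(0.544639 + 0.911098·0.390731) = 270 → T_AC = 299.789 ≈ 299.8 N.
Then T_BC = 0.911098 × 299.789 = 273.1 N.

T_AC = 299.8 N, T_BC = 273.1 N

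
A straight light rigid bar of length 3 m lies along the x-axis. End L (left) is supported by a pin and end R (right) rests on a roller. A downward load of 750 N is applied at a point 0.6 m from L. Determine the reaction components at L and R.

L_x = 0, L_y = 600.0 N, R_y = 150.0 N

Taking moments about L: R_y·3 − 750·0.6 = 0 → R_y = 450/3 = 150.0 N.
ΣF_y = 0: L_y + 150 − 750 = 0 → L_y = 600.0 N.
ΣF_x = 0: no horizontal applied forces, so L_x = 0.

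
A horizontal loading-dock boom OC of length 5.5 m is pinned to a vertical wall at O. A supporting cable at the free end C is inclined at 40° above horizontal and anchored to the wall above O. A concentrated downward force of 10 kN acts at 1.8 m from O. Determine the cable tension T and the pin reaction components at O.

T = 5.091 kN, O_x = 3.900 kN, O_y = 6.727 kN

ΣM about O: T·sin40°·5.5 − 10·1.8 = 0 → T = 18/(5.5·0.642788) = 5.09146 ≈ 5.091 kN.
ΣF_x = 0: O_x − T·cos40° = 0 → O_x = 5.09146 × 0.766044 = 3.900 kN.
ΣF_y = 0: O_y + T·sin40° − 10 = 0 → O_y = 10 − 5.09146 × 0.642788 = 6.727 kN.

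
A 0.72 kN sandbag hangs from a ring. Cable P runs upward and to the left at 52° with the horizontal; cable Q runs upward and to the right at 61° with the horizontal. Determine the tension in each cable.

T_P = 0.3792 kN, T_Q = 0.4816 kN

ΣF_x = 0: −T_P·cos52° + T_Q·cos61° = 0 → T_Q = 1.2699·T_P.
ΣF_y = 0: T_P·sin52° + T_Q·sin61° = 0.72.
Substitute: T_P·(0.788011 + 1.2699·0.87462) = 0.72 → T_P = 0.379209 ≈ 0.3792 kN.
Then T_Q = 1.2699 × 0.379209 = 0.4816 kN.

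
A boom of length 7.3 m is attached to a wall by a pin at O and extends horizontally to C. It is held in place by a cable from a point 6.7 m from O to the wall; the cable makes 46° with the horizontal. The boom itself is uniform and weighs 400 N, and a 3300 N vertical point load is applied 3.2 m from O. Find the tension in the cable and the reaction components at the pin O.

ΣM about O: T·sin46°·6.7 − 400·3.65 − 3300·3.2 = 0 → T = 12020/(6.7·0.71934) = 2493.99 ≈ 2494 N.
ΣF_x = 0: O_x − T·cos46° = 0 → O_x = 2493.99 × 0.694658 = 1732 N.
ΣF_y = 0: O_y + T·sin46° − 400 − 3300 = 0 → O_y = 3700 − 2493.99 × 0.71934 = 1906 N.

T = 2494 N, O_x = 1732 N, O_y = 1906 N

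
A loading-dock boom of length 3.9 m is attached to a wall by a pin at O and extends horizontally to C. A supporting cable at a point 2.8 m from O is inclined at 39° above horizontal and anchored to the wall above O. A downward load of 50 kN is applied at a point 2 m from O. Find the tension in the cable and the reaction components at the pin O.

T = 56.75 kN, O_x = 44.10 kN, O_y = 14.29 kN

ΣM about O: T·sin39°·2.8 − 50·2 = 0 → T = 100/(2.8·0.62932) = 56.7506 ≈ 56.75 kN.
ΣF_x = 0: O_x − T·cos39° = 0 → O_x = 56.7506 × 0.777146 = 44.10 kN.
ΣF_y = 0: O_y + T·sin39° − 50 = 0 → O_y = 50 − 56.7506 × 0.62932 = 14.29 kN.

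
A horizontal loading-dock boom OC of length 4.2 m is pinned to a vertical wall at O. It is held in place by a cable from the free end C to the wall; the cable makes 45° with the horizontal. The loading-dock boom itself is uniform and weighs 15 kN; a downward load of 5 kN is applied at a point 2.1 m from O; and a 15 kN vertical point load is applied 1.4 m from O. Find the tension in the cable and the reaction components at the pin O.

ΣM about O: T·sin45°·4.2 − 15·2.1 − 5·2.1 − 15·1.4 = 0 → T = 63/(4.2·0.707107) = 21.2132 ≈ 21.21 kN.
ΣF_x = 0: O_x − T·cos45° = 0 → O_x = 21.2132 × 0.707107 = 15.00 kN.
ΣF_y = 0: O_y + T·sin45° − 15 − 5 − 15 = 0 → O_y = 35 − 21.2132 × 0.707107 = 20.00 kN.

T = 21.21 kN, O_x = 15.00 kN, O_y = 20.00 kN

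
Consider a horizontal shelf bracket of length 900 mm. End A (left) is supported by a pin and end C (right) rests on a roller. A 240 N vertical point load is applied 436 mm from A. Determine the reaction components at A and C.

Moments about A: C_y·900 − 240·436 = 0 → C_y = 104640/900 = 116.267 ≈ 116.3 N.
ΣF_y = 0: A_y + 116.267 − 240 = 0 → A_y = 123.7 N.
ΣF_x = 0: no horizontal applied forces, so A_x = 0.

A_x = 0, A_y = 123.7 N, C_y = 116.3 N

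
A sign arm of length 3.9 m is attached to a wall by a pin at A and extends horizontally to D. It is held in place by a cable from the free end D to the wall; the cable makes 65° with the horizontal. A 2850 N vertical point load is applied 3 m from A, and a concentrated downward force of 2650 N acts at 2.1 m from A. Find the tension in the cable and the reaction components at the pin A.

ΣM about A: T·sin65°·3.9 − 2850·3 − 2650·2.1 = 0 → T = 14115/(3.9·0.906308) = 3993.38 ≈ 3993 N.
ΣF_x = 0: A_x − T·cos65° = 0 → A_x = 3993.38 × 0.422618 = 1688 N.
ΣF_y = 0: A_y + T·sin65° − 2850 − 2650 = 0 → A_y = 5500 − 3993.38 × 0.906308 = 1881 N.

T = 3993 N, A_x = 1688 N, A_y = 1881 N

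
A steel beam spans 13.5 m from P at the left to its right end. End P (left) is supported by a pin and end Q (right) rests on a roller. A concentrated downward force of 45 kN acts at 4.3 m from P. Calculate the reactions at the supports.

P_x = 0, P_y = 30.67 kN, Q_y = 14.33 kN

ΣM about P: Q_y·13.5 − 45·4.3 = 0 → Q_y = 193.5/13.5 = 14.3333 ≈ 14.33 kN.
ΣF_y = 0: P_y + 14.3333 − 45 = 0 → P_y = 30.67 kN.
ΣF_x = 0: no horizontal applied forces, so P_x = 0.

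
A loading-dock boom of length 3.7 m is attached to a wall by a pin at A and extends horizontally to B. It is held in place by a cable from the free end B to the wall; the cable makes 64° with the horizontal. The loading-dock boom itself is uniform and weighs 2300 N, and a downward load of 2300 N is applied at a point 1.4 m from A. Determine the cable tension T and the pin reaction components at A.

ΣM about A: T·sin64°·3.7 − 2300·1.85 − 2300·1.4 = 0 → T = 7475/(3.7·0.898794) = 2247.76 ≈ 2248 N.
ΣF_x = 0: A_x − T·cos64° = 0 → A_x = 2247.76 × 0.438371 = 985.4 N.
ΣF_y = 0: A_y + T·sin64° − 2300 − 2300 = 0 → A_y = 4600 − 2247.76 × 0.898794 = 2580 N.

T = 2248 N, A_x = 985.4 N, A_y = 2580 N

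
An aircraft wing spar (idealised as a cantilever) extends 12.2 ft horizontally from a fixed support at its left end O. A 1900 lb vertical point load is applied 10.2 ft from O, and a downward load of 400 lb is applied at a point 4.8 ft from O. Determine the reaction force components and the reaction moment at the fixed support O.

O_x = 0, O_y = 2300 lb, M_O = 21300 lb·ft

ΣF_x = 0: O_x = 0.
ΣF_y = 0: O_y − 1900 − 400 = 0 → O_y = 2300 lb.
ΣM about O: M_O − 1900·10.2 − 400·4.8 = 0 → M_O = 21300 lb·ft.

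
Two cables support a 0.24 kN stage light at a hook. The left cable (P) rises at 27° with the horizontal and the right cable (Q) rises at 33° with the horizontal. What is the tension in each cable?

T_P = 0.2324 kN, T_Q = 0.2469 kN

ΣF_x = 0: −T_P·cos27° + T_Q·cos33° = 0 → T_Q = 1.0624·T_P.
ΣF_y = 0: T_P·sin27° + T_Q·sin33° = 0.24.
Substitute: T_P·(0.45399 + 1.0624·0.544639) = 0.24 → T_P = 0.23242 ≈ 0.2324 kN.
Then T_Q = 1.0624 × 0.23242 = 0.2469 kN.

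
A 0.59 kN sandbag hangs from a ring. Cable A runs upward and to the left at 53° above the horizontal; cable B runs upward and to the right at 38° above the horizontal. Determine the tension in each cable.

T_A = 0.4650 kN, T_B = 0.3551 kN

ΣF_x = 0: −T_A·cos53° + T_B·cos38° = 0 → T_B = 0.763714·T_A.
ΣF_y = 0: T_A·sin53° + T_B·sin38° = 0.59.
Substitute: T_A·(0.798636 + 0.763714·0.615661) = 0.59 → T_A = 0.464997 ≈ 0.4650 kN.
Then T_B = 0.763714 × 0.464997 = 0.3551 kN.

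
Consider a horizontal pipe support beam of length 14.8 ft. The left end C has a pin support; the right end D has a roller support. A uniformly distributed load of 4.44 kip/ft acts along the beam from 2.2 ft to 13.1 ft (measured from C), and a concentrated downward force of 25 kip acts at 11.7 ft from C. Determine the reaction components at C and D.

C_x = 0, C_y = 28.62 kip, D_y = 44.78 kip

Resultant of the distributed load: 4.44 × 10.9 = 48.396 kip at 7.65 ft from C.
ΣM about C: D_y·14.8 − (4.44·10.9)·7.65 − 25·11.7 = 0 → D_y = 662.7294/14.8 = 44.779 ≈ 44.78 kip.
ΣF_y = 0: C_y + 44.779 − 4.44·10.9 − 25 = 0 → C_y = 28.62 kip.
ΣF_x = 0: no horizontal applied forces, so C_x = 0.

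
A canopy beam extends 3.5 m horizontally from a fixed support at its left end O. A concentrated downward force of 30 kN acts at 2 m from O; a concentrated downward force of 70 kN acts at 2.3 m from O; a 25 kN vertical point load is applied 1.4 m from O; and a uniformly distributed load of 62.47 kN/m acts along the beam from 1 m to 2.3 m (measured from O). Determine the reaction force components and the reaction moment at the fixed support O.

Resultant of the distributed load: 62.47 × 1.3 = 81.211 kN at 1.65 m from O.
ΣF_x = 0: O_x = 0.
ΣF_y = 0: O_y − 30 − 70 − 25 − 62.47·1.3 = 0 → O_y = 206.2 kN.
ΣM about O: M_O − 30·2 − 70·2.3 − 25·1.4 − (62.47·1.3)·1.65 = 0 → M_O = 390.0 kN·m.

O_x = 0, O_y = 206.2 kN, M_O = 390.0 kN·m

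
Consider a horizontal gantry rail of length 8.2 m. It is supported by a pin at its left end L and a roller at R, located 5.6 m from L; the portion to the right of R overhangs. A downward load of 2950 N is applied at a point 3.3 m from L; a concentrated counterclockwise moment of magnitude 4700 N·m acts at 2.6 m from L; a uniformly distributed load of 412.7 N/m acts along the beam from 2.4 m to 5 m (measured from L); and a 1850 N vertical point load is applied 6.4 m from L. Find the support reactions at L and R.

Resultant of the distributed load: 412.7 × 2.6 = 1073.02 N at 3.7 m from L.
ΣM about L: R_y·5.6 − 2950·3.3 + 4700 − (412.7·2.6)·3.7 − 1850·6.4 = 0 → R_y = 20845.174/5.6 = 3722.35 ≈ 3722 N.
ΣF_y = 0: L_y + 3722.35 − 2950 − 412.7·2.6 − 1850 = 0 → L_y = 2151 N.
ΣF_x = 0: no horizontal applied forces, so L_x = 0.

L_x = 0, L_y = 2151 N, R_y = 3722 N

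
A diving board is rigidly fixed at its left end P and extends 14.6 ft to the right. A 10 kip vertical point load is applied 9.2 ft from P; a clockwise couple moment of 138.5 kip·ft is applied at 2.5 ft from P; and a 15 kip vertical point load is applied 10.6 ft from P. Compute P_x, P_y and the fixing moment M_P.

P_x = 0, P_y = 25.00 kip, M_P = 389.5 kip·ft

ΣF_x = 0: P_x = 0.
ΣF_y = 0: P_y − 10 − 15 = 0 → P_y = 25.00 kip.
ΣM about P: M_P − 10·9.2 − 138.5 − 15·10.6 = 0 → M_P = 389.5 kip·ft.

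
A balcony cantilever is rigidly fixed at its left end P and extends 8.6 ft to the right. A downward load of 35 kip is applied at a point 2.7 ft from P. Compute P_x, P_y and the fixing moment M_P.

ΣF_x = 0: P_x = 0.
ΣF_y = 0: P_y − 35 = 0 → P_y = 35.00 kip.
ΣM about P: M_P − 35·2.7 = 0 → M_P = 94.50 kip·ft.

P_x = 0, P_y = 35.00 kip, M_P = 94.50 kip·ft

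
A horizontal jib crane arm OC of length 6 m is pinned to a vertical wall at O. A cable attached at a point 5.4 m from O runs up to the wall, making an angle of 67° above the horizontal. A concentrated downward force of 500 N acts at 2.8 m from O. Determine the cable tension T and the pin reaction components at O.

ΣM about O: T·sin67°·5.4 − 500·2.8 = 0 → T = 1400/(5.4·0.920505) = 281.649 ≈ 281.6 N.
ΣF_x = 0: O_x − T·cos67° = 0 → O_x = 281.649 × 0.390731 = 110.0 N.
ΣF_y = 0: O_y + T·sin67° − 500 = 0 → O_y = 500 − 281.649 × 0.920505 = 240.7 N.

T = 281.6 N, O_x = 110.0 N, O_y = 240.7 N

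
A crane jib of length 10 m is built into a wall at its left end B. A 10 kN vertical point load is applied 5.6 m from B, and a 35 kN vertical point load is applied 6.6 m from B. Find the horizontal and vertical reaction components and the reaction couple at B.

B_x = 0, B_y = 45.00 kN, M_B = 287.0 kN·m

ΣF_x = 0: B_x = 0.
ΣF_y = 0: B_y − 10 − 35 = 0 → B_y = 45.00 kN.
ΣM about B: M_B − 10·5.6 − 35·6.6 = 0 → M_B = 287.0 kN·m.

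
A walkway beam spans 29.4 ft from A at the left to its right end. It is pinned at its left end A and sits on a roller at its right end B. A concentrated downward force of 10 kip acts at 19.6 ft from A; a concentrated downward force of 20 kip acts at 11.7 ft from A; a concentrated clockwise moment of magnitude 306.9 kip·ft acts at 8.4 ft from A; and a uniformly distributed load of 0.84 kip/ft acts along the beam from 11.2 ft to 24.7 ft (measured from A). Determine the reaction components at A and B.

Resultant of the distributed load: 0.84 × 13.5 = 11.34 kip at 17.95 ft from A.
Moments about A: B_y·29.4 − 10·19.6 − 20·11.7 − 306.9 − (0.84·13.5)·17.95 = 0 → B_y = 940.453/29.4 = 31.9882 ≈ 31.99 kip.
ΣF_y = 0: A_y + 31.9882 − 10 − 20 − 0.84·13.5 = 0 → A_y = 9.352 kip.
ΣF_x = 0: no horizontal applied forces, so A_x = 0.

A_x = 0, A_y = 9.352 kip, B_y = 31.99 kip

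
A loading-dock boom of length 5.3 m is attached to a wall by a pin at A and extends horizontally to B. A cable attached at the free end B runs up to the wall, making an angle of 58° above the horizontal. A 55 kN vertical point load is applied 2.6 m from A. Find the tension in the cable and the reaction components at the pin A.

T = 31.82 kN, A_x = 16.86 kN, A_y = 28.02 kN

ΣM about A: T·sin58°·5.3 − 55·2.6 = 0 → T = 143/(5.3·0.848048) = 31.8156 ≈ 31.82 kN.
ΣF_x = 0: A_x − T·cos58° = 0 → A_x = 31.8156 × 0.529919 = 16.86 kN.
ΣF_y = 0: A_y + T·sin58° − 55 = 0 → A_y = 55 − 31.8156 × 0.848048 = 28.02 kN.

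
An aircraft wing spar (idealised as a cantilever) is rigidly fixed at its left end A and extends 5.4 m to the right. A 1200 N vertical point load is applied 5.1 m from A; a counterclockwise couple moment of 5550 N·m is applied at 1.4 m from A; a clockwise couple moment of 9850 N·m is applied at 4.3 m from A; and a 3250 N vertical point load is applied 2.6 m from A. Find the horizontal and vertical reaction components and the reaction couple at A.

ΣF_x = 0: A_x = 0.
ΣF_y = 0: A_y − 1200 − 3250 = 0 → A_y = 4450 N.
ΣM about A: M_A − 1200·5.1 + 5550 − 9850 − 3250·2.6 = 0 → M_A = 18870 N·m.

A_x = 0, A_y = 4450 N, M_A = 18870 N·m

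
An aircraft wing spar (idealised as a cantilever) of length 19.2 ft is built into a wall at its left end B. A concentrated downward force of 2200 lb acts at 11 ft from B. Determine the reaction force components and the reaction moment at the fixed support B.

B_x = 0, B_y = 2200 lb, M_B = 24200 lb·ft

ΣF_x = 0: B_x = 0.
ΣF_y = 0: B_y − 2200 = 0 → B_y = 2200 lb.
ΣM about B: M_B − 2200·11 = 0 → M_B = 24200 lb·ft.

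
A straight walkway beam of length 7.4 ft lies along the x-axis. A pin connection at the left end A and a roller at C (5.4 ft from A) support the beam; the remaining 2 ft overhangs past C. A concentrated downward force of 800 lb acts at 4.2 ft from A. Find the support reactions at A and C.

ΣM about A: C_y·5.4 − 800·4.2 = 0 → C_y = 3360/5.4 = 622.222 ≈ 622.2 lb.
ΣF_y = 0: A_y + 622.222 − 800 = 0 → A_y = 177.8 lb.
ΣF_x = 0: no horizontal applied forces, so A_x = 0.

A_x = 0, A_y = 177.8 lb, C_y = 622.2 lb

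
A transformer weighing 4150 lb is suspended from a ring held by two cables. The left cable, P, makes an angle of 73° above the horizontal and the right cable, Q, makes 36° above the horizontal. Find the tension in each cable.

T_P = 3551 lb, T_Q = 1283 lb

ΣF_x = 0: −T_P·cos73° + T_Q·cos36° = 0 → T_Q = 0.361391·T_P.
ΣF_y = 0: T_P·sin73° + T_Q·sin36° = 4150.
Substitute: T_P·(0.956305 + 0.361391·0.587785) = 4150 → T_P = 3550.88 ≈ 3551 lb.
Then T_Q = 0.361391 × 3550.88 = 1283 lb.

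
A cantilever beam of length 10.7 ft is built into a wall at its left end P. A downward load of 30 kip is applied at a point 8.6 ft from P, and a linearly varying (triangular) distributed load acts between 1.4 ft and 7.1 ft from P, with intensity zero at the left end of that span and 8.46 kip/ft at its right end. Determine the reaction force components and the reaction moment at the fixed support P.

P_x = 0, P_y = 54.11 kip, M_P = 383.4 kip·ft

Resultant of the triangular load: ½ × 8.46 × 5.7 = 24.111 kip, acting at 5.2 ft from P (one-third of the span from the peak).
ΣF_x = 0: P_x = 0.
ΣF_y = 0: P_y − 30 − ½·8.46·5.7 = 0 → P_y = 54.11 kip.
ΣM about P: M_P − 30·8.6 − (½·8.46·5.7)·5.2 = 0 → M_P = 383.4 kip·ft.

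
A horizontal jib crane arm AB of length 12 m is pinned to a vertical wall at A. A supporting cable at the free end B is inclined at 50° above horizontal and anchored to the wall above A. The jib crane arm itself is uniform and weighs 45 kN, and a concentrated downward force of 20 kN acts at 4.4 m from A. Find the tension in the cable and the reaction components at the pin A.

T = 38.94 kN, A_x = 25.03 kN, A_y = 35.17 kN

ΣM about A: T·sin50°·12 − 45·6 − 20·4.4 = 0 → T = 358/(12·0.766044) = 38.9447 ≈ 38.94 kN.
ΣF_x = 0: A_x − T·cos50° = 0 → A_x = 38.9447 × 0.642788 = 25.03 kN.
ΣF_y = 0: A_y + T·sin50° − 45 − 20 = 0 → A_y = 65 − 38.9447 × 0.766044 = 35.17 kN.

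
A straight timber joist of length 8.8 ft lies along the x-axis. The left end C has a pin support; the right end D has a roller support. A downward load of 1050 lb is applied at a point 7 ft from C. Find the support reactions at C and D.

Taking moments about C: D_y·8.8 − 1050·7 = 0 → D_y = 7350/8.8 = 835.227 ≈ 835.2 lb.
ΣF_y = 0: C_y + 835.227 − 1050 = 0 → C_y = 214.8 lb.
ΣF_x = 0: no horizontal applied forces, so C_x = 0.

C_x = 0, C_y = 214.8 lb, D_y = 835.2 lb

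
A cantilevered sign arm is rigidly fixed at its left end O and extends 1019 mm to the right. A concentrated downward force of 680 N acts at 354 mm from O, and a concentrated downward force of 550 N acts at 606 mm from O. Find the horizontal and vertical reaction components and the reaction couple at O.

ΣF_x = 0: O_x = 0.
ΣF_y = 0: O_y − 680 − 550 = 0 → O_y = 1230 N.
ΣM about O: M_O − 680·354 − 550·606 = 0 → M_O = 574000 N·mm.

O_x = 0, O_y = 1230 N, M_O = 574000 N·mm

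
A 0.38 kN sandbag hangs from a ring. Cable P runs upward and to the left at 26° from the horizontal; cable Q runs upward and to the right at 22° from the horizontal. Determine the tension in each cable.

T_P = 0.4741 kN, T_Q = 0.4596 kN

ΣF_x = 0: −T_P·cos26° + T_Q·cos22° = 0 → T_Q = 0.969381·T_P.
ΣF_y = 0: T_P·sin26° + T_Q·sin22° = 0.38.
Substitute: T_P·(0.438371 + 0.969381·0.374607) = 0.38 → T_P = 0.474106 ≈ 0.4741 kN.
Then T_Q = 0.969381 × 0.474106 = 0.4596 kN.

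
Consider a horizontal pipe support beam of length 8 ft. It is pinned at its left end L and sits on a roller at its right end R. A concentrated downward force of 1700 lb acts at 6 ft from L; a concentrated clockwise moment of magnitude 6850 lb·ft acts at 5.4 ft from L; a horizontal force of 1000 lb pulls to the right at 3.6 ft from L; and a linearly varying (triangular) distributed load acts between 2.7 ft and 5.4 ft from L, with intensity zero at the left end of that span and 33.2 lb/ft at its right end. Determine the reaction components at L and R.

L_x = -1000 lb, L_y = -411.6 lb, R_y = 2156 lb

Resultant of the triangular load: ½ × 33.2 × 2.7 = 44.82 lb, acting at 4.5 ft from L (one-third of the span from the peak).
Taking moments about L: R_y·8 − 1700·6 − 6850 − (½·33.2·2.7)·4.5 = 0 → R_y = 17251.69/8 = 2156.46 ≈ 2156 lb.
ΣF_y = 0: L_y + 2156.46 − 1700 − ½·33.2·2.7 = 0 → L_y = -411.6 lb.
ΣF_x = 0: L_x + 1000 = 0 → L_x = -1000 lb.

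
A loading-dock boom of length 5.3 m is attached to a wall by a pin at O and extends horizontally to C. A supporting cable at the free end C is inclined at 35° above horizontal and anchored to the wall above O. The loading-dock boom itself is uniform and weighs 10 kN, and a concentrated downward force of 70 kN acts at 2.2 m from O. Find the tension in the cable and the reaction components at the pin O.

T = 59.38 kN, O_x = 48.64 kN, O_y = 45.94 kN

ΣM about O: T·sin35°·5.3 − 10·2.65 − 70·2.2 = 0 → T = 180.5/(5.3·0.573576) = 59.3759 ≈ 59.38 kN.
ΣF_x = 0: O_x − T·cos35° = 0 → O_x = 59.3759 × 0.819152 = 48.64 kN.
ΣF_y = 0: O_y + T·sin35° − 10 − 70 = 0 → O_y = 80 − 59.3759 × 0.573576 = 45.94 kN.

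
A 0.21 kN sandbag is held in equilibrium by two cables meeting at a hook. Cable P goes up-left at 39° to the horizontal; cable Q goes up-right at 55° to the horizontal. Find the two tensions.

T_P = 0.1207 kN, T_Q = 0.1636 kN

ΣF_x = 0: −T_P·cos39° + T_Q·cos55° = 0 → T_Q = 1.35491·T_P.
ΣF_y = 0: T_P·sin39° + T_Q·sin55° = 0.21.
Substitute: T_P·(0.62932 + 1.35491·0.819152) = 0.21 → T_P = 0.120745 ≈ 0.1207 kN.
Then T_Q = 1.35491 × 0.120745 = 0.1636 kN.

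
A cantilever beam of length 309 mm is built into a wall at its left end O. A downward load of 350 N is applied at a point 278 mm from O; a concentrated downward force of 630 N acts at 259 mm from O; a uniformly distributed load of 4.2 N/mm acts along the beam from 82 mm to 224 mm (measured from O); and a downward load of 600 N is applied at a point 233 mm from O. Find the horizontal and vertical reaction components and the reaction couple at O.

O_x = 0, O_y = 2176 N, M_O = 491500 N·mm

Resultant of the distributed load: 4.2 × 142 = 596.4 N at 153 mm from O.
ΣF_x = 0: O_x = 0.
ΣF_y = 0: O_y − 350 − 630 − 4.2·142 − 600 = 0 → O_y = 2176 N.
ΣM about O: M_O − 350·278 − 630·259 − (4.2·142)·153 − 600·233 = 0 → M_O = 491500 N·mm.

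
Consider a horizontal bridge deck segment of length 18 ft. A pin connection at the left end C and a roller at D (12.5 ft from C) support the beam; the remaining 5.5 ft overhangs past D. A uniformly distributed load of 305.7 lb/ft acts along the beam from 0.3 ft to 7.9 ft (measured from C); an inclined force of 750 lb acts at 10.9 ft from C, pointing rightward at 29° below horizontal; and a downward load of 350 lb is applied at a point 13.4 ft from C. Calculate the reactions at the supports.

Resultant of the distributed load: 305.7 × 7.6 = 2323.32 lb at 4.1 ft from C.
Taking moments about C: D_y·12.5 − (305.7·7.6)·4.1 − 750·sin29°·10.9 − 350·13.4 = 0 → D_y = 18178.9/12.5 = 1454.31 ≈ 1454 lb.
ΣF_y = 0: C_y + 1454.31 − 305.7·7.6 − 750·sin29° − 350 = 0 → C_y = 1583 lb.
ΣF_x = 0: C_x + 750·cos29° = 0 → C_x = -656.0 lb.

C_x = -656.0 lb, C_y = 1583 lb, D_y = 1454 lb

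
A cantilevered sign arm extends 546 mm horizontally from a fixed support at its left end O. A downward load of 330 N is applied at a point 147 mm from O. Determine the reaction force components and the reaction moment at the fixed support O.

ΣF_x = 0: O_x = 0.
ΣF_y = 0: O_y − 330 = 0 → O_y = 330.0 N.
ΣM about O: M_O − 330·147 = 0 → M_O = 48510 N·mm.

O_x = 0, O_y = 330.0 N, M_O = 48510 N·mm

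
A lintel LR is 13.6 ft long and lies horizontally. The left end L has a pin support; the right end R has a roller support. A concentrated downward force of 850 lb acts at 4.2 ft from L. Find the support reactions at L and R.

L_x = 0, L_y = 587.5 lb, R_y = 262.5 lb

Moments about L: R_y·13.6 − 850·4.2 = 0 → R_y = 3570/13.6 = 262.5 lb.
ΣF_y = 0: L_y + 262.5 − 850 = 0 → L_y = 587.5 lb.
ΣF_x = 0: no horizontal applied forces, so L_x = 0.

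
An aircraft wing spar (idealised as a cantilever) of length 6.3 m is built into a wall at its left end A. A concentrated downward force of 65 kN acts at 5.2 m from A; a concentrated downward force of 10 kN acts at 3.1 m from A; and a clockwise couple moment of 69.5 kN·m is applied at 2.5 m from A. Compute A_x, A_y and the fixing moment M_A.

ΣF_x = 0: A_x = 0.
ΣF_y = 0: A_y − 65 − 10 = 0 → A_y = 75.00 kN.
ΣM about A: M_A − 65·5.2 − 10·3.1 − 69.5 = 0 → M_A = 438.5 kN·m.

A_x = 0, A_y = 75.00 kN, M_A = 438.5 kN·m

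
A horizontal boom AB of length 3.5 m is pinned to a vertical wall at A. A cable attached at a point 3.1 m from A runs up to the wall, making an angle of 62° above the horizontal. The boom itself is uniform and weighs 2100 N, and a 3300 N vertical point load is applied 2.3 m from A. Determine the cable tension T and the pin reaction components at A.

ΣM about A: T·sin62°·3.1 − 2100·1.75 − 3300·2.3 = 0 → T = 11265/(3.1·0.882948) = 4115.61 ≈ 4116 N.
ΣF_x = 0: A_x − T·cos62° = 0 → A_x = 4115.61 × 0.469472 = 1932 N.
ΣF_y = 0: A_y + T·sin62° − 2100 − 3300 = 0 → A_y = 5400 − 4115.61 × 0.882948 = 1766 N.

T = 4116 N, A_x = 1932 N, A_y = 1766 N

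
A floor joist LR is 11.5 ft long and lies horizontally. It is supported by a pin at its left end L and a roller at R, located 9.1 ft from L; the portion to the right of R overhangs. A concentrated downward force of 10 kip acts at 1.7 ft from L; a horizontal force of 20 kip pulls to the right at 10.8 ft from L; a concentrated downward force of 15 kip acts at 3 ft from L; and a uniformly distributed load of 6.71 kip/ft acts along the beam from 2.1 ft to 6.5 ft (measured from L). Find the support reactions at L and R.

L_x = -20.00 kip, L_y = 33.76 kip, R_y = 20.76 kip

Resultant of the distributed load: 6.71 × 4.4 = 29.524 kip at 4.3 ft from L.
Moments about L: R_y·9.1 − 10·1.7 − 15·3 − (6.71·4.4)·4.3 = 0 → R_y = 188.9532/9.1 = 20.7641 ≈ 20.76 kip.
ΣF_y = 0: L_y + 20.7641 − 10 − 15 − 6.71·4.4 = 0 → L_y = 33.76 kip.
ΣF_x = 0: L_x + 20 = 0 → L_x = -20.00 kip.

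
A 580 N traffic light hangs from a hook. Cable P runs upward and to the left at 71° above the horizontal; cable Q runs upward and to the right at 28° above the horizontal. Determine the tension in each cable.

ΣF_x = 0: −T_P·cos71° + T_Q·cos28° = 0 → T_Q = 0.368729·T_P.
ΣF_y = 0: T_P·sin71° + T_Q·sin28° = 580.
Substitute: T_P·(0.945519 + 0.368729·0.469472) = 580 → T_P = 518.493 ≈ 518.5 N.
Then T_Q = 0.368729 × 518.493 = 191.2 N.

T_P = 518.5 N, T_Q = 191.2 N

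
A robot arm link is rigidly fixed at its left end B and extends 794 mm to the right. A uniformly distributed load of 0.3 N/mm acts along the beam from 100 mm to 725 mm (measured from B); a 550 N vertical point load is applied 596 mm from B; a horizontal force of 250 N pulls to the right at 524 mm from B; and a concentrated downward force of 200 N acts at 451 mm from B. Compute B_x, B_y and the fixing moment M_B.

B_x = -250.0 N, B_y = 937.5 N, M_B = 495300 N·mm

Resultant of the distributed load: 0.3 × 625 = 187.5 N at 412.5 mm from B.
ΣF_x = 0: B_x + 250 = 0 → B_x = -250.0 N.
ΣF_y = 0: B_y − 0.3·625 − 550 − 200 = 0 → B_y = 937.5 N.
ΣM about B: M_B − (0.3·625)·412.5 − 550·596 − 200·451 = 0 → M_B = 495300 N·mm.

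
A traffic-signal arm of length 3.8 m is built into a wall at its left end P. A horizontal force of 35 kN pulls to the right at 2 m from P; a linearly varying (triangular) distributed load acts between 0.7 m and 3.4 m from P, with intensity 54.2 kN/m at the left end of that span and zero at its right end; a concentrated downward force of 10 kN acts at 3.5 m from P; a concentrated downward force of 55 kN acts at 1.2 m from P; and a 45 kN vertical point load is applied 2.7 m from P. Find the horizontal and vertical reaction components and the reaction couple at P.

P_x = -35.00 kN, P_y = 183.2 kN, M_P = 339.6 kN·m

Resultant of the triangular load: ½ × 54.2 × 2.7 = 73.17 kN, acting at 1.6 m from P (one-third of the span from the peak).
ΣF_x = 0: P_x + 35 = 0 → P_x = -35.00 kN.
ΣF_y = 0: P_y − ½·54.2·2.7 − 10 − 55 − 45 = 0 → P_y = 183.2 kN.
ΣM about P: M_P − (½·54.2·2.7)·1.6 − 10·3.5 − 55·1.2 − 45·2.7 = 0 → M_P = 339.6 kN·m.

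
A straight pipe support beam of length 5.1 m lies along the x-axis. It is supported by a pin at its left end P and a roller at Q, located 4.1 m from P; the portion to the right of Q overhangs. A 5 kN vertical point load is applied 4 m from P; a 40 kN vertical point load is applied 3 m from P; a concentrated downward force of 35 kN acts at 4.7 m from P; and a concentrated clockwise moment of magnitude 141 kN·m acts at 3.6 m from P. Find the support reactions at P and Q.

Moments about P: Q_y·4.1 − 5·4 − 40·3 − 35·4.7 − 141 = 0 → Q_y = 445.5/4.1 = 108.659 ≈ 108.7 kN.
ΣF_y = 0: P_y + 108.659 − 5 − 40 − 35 = 0 → P_y = -28.66 kN.
ΣF_x = 0: no horizontal applied forces, so P_x = 0.

P_x = 0, P_y = -28.66 kN, Q_y = 108.7 kN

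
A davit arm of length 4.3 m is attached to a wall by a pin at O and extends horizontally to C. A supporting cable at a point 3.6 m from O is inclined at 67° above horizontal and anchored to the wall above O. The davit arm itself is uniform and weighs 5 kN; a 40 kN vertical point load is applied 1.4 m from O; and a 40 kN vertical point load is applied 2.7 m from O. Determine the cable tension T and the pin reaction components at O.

ΣM about O: T·sin67°·3.6 − 5·2.15 − 40·1.4 − 40·2.7 = 0 → T = 174.75/(3.6·0.920505) = 52.7337 ≈ 52.73 kN.
ΣF_x = 0: O_x − T·cos67° = 0 → O_x = 52.7337 × 0.390731 = 20.60 kN.
ΣF_y = 0: O_y + T·sin67° − 5 − 40 − 40 = 0 → O_y = 85 − 52.7337 × 0.920505 = 36.46 kN.

T = 52.73 kN, O_x = 20.60 kN, O_y = 36.46 kN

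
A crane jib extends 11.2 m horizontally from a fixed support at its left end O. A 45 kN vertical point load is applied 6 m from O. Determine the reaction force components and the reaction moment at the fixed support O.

ΣF_x = 0: O_x = 0.
ΣF_y = 0: O_y − 45 = 0 → O_y = 45.00 kN.
ΣM about O: M_O − 45·6 = 0 → M_O = 270.0 kN·m.

O_x = 0, O_y = 45.00 kN, M_O = 270.0 kN·m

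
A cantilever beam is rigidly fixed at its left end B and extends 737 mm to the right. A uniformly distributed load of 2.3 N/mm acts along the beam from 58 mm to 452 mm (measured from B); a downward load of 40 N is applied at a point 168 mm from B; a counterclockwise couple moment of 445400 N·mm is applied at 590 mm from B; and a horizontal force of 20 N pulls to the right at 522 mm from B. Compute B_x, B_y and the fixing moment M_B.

Resultant of the distributed load: 2.3 × 394 = 906.2 N at 255 mm from B.
ΣF_x = 0: B_x + 20 = 0 → B_x = -20.00 N.
ΣF_y = 0: B_y − 2.3·394 − 40 = 0 → B_y = 946.2 N.
ΣM about B: M_B − (2.3·394)·255 − 40·168 + 445400 = 0 → M_B = -207600 N·mm.

B_x = -20.00 N, B_y = 946.2 N, M_B = -207600 N·mm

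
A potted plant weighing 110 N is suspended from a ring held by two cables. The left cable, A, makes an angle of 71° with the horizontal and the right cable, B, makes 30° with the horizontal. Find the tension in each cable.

T_A = 97.05 N, T_B = 36.48 N

ΣF_x = 0: −T_A·cos71° + T_B·cos30° = 0 → T_B = 0.375934·T_A.
ΣF_y = 0: T_A·sin71° + T_B·sin30° = 110.
Substitute: T_A·(0.945519 + 0.375934·0.5) = 110 → T_A = 97.0458 ≈ 97.05 N.
Then T_B = 0.375934 × 97.0458 = 36.48 N.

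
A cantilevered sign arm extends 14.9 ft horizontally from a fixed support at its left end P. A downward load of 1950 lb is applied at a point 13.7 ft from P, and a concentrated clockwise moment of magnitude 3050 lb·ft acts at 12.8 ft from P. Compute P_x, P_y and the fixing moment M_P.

P_x = 0, P_y = 1950 lb, M_P = 29760 lb·ft

ΣF_x = 0: P_x = 0.
ΣF_y = 0: P_y − 1950 = 0 → P_y = 1950 lb.
ΣM about P: M_P − 1950·13.7 − 3050 = 0 → M_P = 29760 lb·ft.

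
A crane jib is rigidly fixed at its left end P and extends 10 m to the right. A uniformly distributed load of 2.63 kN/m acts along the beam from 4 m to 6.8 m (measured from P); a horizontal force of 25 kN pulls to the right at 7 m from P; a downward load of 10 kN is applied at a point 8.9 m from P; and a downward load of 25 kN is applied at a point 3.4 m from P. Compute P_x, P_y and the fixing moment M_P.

P_x = -25.00 kN, P_y = 42.36 kN, M_P = 213.8 kN·m

Resultant of the distributed load: 2.63 × 2.8 = 7.364 kN at 5.4 m from P.
ΣF_x = 0: P_x + 25 = 0 → P_x = -25.00 kN.
ΣF_y = 0: P_y − 2.63·2.8 − 10 − 25 = 0 → P_y = 42.36 kN.
ΣM about P: M_P − (2.63·2.8)·5.4 − 10·8.9 − 25·3.4 = 0 → M_P = 213.8 kN·m.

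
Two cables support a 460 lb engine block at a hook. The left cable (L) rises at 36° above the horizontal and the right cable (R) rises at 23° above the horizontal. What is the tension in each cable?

ΣF_x = 0: −T_L·cos36° + T_R·cos23° = 0 → T_R = 0.878884·T_L.
ΣF_y = 0: T_L·sin36° + T_R·sin23° = 460.
Substitute: T_L·(0.587785 + 0.878884·0.390731) = 460 → T_L = 493.99 ≈ 494.0 lb.
Then T_R = 0.878884 × 493.99 = 434.2 lb.

T_L = 494.0 lb, T_R = 434.2 lb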